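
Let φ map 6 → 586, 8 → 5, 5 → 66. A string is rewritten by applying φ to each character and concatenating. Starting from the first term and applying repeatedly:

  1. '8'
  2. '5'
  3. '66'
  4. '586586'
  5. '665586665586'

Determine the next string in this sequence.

5865866666558658658666665586

Apply φ to 665586665586 symbol by symbol: 6→586, 6→586, 5→66, 5→66, 8→5, 6→586, 6→586, 6→586, 5→66, 5→66, 8→5, 6→586; joined: 586 586 66 66 5 586 586 586 66 66 5 586.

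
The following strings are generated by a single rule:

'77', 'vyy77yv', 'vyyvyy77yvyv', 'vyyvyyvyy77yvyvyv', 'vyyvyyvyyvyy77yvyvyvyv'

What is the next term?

Every step adds vyy to the front and yv to the end of the previous string.
So the next term is vyy·vyyvyyvyyvyy77yvyvyvyv·yv.

vyyvyyvyyvyyvyy77yvyvyvyvyv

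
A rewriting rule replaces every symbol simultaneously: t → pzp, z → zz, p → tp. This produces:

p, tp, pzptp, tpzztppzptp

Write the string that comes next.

pzptpzzzzpzptptpzztppzptp

Rewriting each symbol of tpzztppzptp: t→pzp, p→tp, z→zz, z→zz, t→pzp, p→tp, p→tp, z→zz, p→tp, t→pzp, p→tp, which concatenates to pzp tp zz zz pzp tp tp zz tp pzp tp.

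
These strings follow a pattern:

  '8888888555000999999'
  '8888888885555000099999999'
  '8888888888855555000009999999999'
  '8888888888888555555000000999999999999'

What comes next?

The n-th term is 2n+1 8's then n 5's then n 0's then 2n 9's, where the shown terms are n = 3, 4, 5, 6.
Setting n = 7 gives 15, 7, 7, 14 characters in each block.

8888888888888885555555000000099999999999999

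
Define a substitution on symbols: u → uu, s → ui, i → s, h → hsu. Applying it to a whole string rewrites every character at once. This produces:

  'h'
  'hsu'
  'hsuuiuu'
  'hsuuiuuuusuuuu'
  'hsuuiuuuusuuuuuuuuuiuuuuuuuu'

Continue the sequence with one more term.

hsuuiuuuusuuuuuuuuuiuuuuuuuuuuuuuuuuuusuuuuuuuuuuuuuuuu

Replace each of the 28 characters of hsuuiuuuusuuuuuuuuuiuuuuuuuu in place — hsu ui uu uu s uu uu uu uu ui uu uu uu uu uu uu uu uu uu s uu uu uu uu uu uu uu uu — and concatenate.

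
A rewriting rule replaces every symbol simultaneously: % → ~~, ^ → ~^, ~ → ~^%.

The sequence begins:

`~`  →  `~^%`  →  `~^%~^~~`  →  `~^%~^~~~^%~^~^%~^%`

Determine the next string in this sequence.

Applying the rule to each of the 18 symbols of ~^%~^~~~^%~^~^%~^% gives the pieces ~^% ~^ ~~ ~^% ~^ ~^% ~^% ~^% ~^ ~~ ~^% ~^ ~^% ~^ ~~ ~^% ~^ ~~, which concatenate to the answer.

~^%~^~~~^%~^~^%~^%~^%~^~~~^%~^~^%~^~~~^%~^~~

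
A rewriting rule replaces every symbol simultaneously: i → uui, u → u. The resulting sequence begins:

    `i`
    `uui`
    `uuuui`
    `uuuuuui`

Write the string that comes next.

Expanding uuuuuui: u→u, u→u, u→u, u→u, u→u, u→u, i→uui. Concatenated: u u u u u u uui.

uuuuuuuui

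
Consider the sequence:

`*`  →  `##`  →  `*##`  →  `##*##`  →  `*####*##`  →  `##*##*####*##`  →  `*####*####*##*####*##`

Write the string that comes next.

From term 3 onward, concatenate the second-to-last term with the last: *·## = *##, ##·*## = ##*##, …
Continuing: ##*##*####*## · *####*####*##*####*## gives term 8.

##*##*####*##*####*####*##*####*##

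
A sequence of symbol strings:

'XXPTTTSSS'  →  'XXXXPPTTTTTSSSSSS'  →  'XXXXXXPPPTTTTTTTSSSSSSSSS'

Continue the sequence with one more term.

The n-th term is 2n X's then n P's then 2n+1 T's then 3n S's (n = 1, 2, …).
Setting n = 4 gives 8, 4, 9, 12 characters in each block.

XXXXXXXXPPPPTTTTTTTTTSSSSSSSSSSSS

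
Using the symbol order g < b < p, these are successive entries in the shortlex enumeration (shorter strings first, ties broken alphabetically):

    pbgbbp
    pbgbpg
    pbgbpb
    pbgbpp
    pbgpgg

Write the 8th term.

Continuing the enumeration 3 steps past pbgpgg: pbgpgg → pbgpgb → pbgpgp → (answer).

pbgpbg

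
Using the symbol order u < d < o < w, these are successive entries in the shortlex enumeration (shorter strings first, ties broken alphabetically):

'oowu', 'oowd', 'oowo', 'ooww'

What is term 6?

owud

Continuing the enumeration 2 steps past ooww: ooww → owuu → (answer).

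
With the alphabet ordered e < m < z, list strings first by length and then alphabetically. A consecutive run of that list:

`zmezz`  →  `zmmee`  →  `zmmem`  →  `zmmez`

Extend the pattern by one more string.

zmmme

Find the rightmost character of zmmez below z, bump it to the next letter, and reset everything to its right to e.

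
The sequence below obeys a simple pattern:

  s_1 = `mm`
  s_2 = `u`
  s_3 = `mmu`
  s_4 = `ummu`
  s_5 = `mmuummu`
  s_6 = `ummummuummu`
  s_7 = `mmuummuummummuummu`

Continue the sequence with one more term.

ummummuummummuummuummummuummu

Each term (from the third on) is the two preceding terms concatenated in order: term 3 = mm·u = mmu.
Continuing: ummummuummu · mmuummuummummuummu gives term 8.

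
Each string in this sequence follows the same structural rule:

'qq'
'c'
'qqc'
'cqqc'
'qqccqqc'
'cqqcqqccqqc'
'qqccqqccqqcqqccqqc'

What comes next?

cqqcqqccqqcqqccqqccqqcqqccqqc

Each term (from the third on) is the two preceding terms concatenated in order: term 3 = qq·c = qqc.
The next term joins cqqcqqccqqc and qqccqqccqqcqqccqqc.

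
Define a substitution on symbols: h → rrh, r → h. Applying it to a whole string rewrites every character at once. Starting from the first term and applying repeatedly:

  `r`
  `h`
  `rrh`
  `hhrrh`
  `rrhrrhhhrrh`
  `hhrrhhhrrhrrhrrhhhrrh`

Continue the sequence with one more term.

Replace each of the 21 characters of hhrrhhhrrhrrhrrhhhrrh in place — rrh rrh h h rrh rrh rrh h h rrh h h rrh h h rrh rrh rrh h h rrh — and concatenate.

rrhrrhhhrrhrrhrrhhhrrhhhrrhhhrrhrrhrrhhhrrh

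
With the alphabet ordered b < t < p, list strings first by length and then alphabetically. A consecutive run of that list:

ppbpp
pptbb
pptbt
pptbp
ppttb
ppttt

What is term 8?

pptpb

Advancing 2 positions from ppttt through ppttt → ppttp reaches term 8.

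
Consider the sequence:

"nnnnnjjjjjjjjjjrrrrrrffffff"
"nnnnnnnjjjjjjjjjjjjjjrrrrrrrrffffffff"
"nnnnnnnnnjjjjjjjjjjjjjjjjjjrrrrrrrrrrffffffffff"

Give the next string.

Each string has the form n^{2n-1} j^{4n-2} r^{2n} f^{2n}, where the shown terms are n = 3, 4, 5.
At n = 6 the blocks have lengths 11, 22, 12, 12.

nnnnnnnnnnnjjjjjjjjjjjjjjjjjjjjjjrrrrrrrrrrrrffffffffffff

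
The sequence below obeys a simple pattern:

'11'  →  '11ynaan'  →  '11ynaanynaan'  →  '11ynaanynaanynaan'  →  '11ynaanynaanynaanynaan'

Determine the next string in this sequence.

11ynaanynaanynaanynaanynaan

Each term is the previous one with ynaan appended.
One more step from 11ynaanynaanynaanynaan gives the answer.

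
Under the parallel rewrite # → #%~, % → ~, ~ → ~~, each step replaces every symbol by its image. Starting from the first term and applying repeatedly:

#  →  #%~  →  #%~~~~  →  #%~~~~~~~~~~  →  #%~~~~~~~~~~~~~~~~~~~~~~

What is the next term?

Replace each of the 24 characters of #%~~~~~~~~~~~~~~~~~~~~~~ in place — #%~ ~ ~~ ~~ ~~ ~~ ~~ ~~ ~~ ~~ ~~ ~~ ~~ ~~ ~~ ~~ ~~ ~~ ~~ ~~ ~~ ~~ ~~ ~~ — and concatenate.

#%~~~~~~~~~~~~~~~~~~~~~~~~~~~~~~~~~~~~~~~~~~~~~~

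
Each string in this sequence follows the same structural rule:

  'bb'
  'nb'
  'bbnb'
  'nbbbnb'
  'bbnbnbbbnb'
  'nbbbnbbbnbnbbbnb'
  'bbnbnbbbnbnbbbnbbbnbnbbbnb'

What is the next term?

nbbbnbbbnbnbbbnbbbnbnbbbnbnbbbnbbbnbnbbbnb

Each term (from the third on) is the two preceding terms concatenated in order: term 3 = bb·nb = bbnb.
Continuing: nbbbnbbbnbnbbbnb · bbnbnbbbnbnbbbnbbbnbnbbbnb gives term 8.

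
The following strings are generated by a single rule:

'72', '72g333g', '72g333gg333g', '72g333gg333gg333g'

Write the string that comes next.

Each term is the previous one with g333g appended.
Applying this once more to 72g333gg333gg333g:

72g333gg333gg333gg333g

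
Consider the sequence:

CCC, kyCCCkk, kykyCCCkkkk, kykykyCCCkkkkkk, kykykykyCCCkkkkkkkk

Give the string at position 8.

kykykykykykykyCCCkkkkkkkkkkkkkk

s(k+1) = ky·s(k)·kk, so each term gains ky as a prefix and kk as a suffix.
From kykykykyCCCkkkkkkkk, 3 further steps: kykykykyCCCkkkkkkkk → kykykykykyCCCkkkkkkkkkk → kykykykykykyCCCkkkkkkkkkkkk → (answer).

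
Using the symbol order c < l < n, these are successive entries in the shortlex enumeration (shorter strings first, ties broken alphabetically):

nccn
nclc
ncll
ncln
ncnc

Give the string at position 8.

Advancing 3 positions from ncnc through ncnc → ncnl → ncnn reaches term 8.

nlcc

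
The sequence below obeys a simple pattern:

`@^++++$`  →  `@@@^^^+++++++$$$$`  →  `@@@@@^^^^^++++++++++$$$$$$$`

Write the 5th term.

@@@@@@@@@^^^^^^^^^++++++++++++++++$$$$$$$$$$$$$

The n-th term is 2n-1 @'s then 2n-1 ^'s then 3n+1 +'s then 3n-2 $'s (n = 1, 2, …).
For term 5, n = 5, so the run lengths are 9, 9, 16, 13.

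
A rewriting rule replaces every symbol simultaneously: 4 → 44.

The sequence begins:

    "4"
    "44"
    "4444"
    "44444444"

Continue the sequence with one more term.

4444444444444444

Apply φ to 44444444 symbol by symbol: 4→44, 4→44, 4→44, 4→44, 4→44, 4→44, 4→44, 4→44; joined: 44 44 44 44 44 44 44 44.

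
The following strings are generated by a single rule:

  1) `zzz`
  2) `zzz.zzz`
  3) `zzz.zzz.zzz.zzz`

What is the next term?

Every step duplicates the string with '.' between the halves.
Doubling zzz.zzz.zzz.zzz with '.' between the halves:

zzz.zzz.zzz.zzz.zzz.zzz.zzz.zzz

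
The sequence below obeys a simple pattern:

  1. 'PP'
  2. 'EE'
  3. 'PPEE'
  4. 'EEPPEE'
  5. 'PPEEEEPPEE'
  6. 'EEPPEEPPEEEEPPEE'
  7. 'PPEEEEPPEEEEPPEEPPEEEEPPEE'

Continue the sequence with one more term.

EEPPEEPPEEEEPPEEPPEEEEPPEEEEPPEEPPEEEEPPEE

From term 3 onward, concatenate the second-to-last term with the last: PP·EE = PPEE, EE·PPEE = EEPPEE, …
The next term joins EEPPEEPPEEEEPPEE and PPEEEEPPEEEEPPEEPPEEEEPPEE.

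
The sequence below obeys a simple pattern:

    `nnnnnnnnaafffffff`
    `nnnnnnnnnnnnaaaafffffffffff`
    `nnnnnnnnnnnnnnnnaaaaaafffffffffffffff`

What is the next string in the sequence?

nnnnnnnnnnnnnnnnnnnnaaaaaaaafffffffffffffffffff

Each string has the form n^{4n} a^{2n-2} f^{4n-1}, where the shown terms are n = 2, 3, 4.
At n = 5 the blocks have lengths 20, 8, 19.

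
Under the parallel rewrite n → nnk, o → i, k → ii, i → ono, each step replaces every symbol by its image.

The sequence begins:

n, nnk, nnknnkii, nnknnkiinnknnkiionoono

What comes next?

Replace each of the 22 characters of nnknnkiinnknnkiionoono in place — nnk nnk ii nnk nnk ii ono ono nnk nnk ii nnk nnk ii ono ono i nnk i i nnk i — and concatenate.

nnknnkiinnknnkiionoononnknnkiinnknnkiionoonoinnkiinnki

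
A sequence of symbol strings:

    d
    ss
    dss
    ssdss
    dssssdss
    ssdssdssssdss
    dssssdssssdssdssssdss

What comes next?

ssdssdssssdssdssssdssssdssdssssdss

Each term (from the third on) is the two preceding terms concatenated in order: term 3 = d·ss = dss.
The next term joins ssdssdssssdss and dssssdssssdssdssssdss.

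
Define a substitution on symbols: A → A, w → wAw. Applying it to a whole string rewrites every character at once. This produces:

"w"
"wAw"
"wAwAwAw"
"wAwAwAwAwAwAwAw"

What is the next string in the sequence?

wAwAwAwAwAwAwAwAwAwAwAwAwAwAwAw

Applying the rule to each of the 15 symbols of wAwAwAwAwAwAwAw gives the pieces wAw A wAw A wAw A wAw A wAw A wAw A wAw A wAw, which concatenate to the answer.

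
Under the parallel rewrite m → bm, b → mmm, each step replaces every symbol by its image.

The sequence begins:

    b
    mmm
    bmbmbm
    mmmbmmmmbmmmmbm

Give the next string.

bmbmbmmmmbmbmbmbmmmmbmbmbmbmmmmbm

Applying the rule to each of the 15 symbols of mmmbmmmmbmmmmbm gives the pieces bm bm bm mmm bm bm bm bm mmm bm bm bm bm mmm bm, which concatenate to the answer.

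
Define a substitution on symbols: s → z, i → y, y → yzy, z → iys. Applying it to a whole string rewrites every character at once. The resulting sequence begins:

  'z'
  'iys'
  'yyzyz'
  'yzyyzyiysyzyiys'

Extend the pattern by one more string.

yzyiysyzyyzyiysyzyyyzyzyzyiysyzyyyzyz

φ(yzyyzyiysyzyiys) expands symbol-by-symbol to yzy iys yzy yzy iys yzy y yzy z yzy iys yzy y yzy z; joining the 15 pieces gives the next term.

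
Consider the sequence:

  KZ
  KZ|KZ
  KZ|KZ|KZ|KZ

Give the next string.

KZ|KZ|KZ|KZ|KZ|KZ|KZ|KZ

Every step duplicates the string with '|' between the halves.
One more doubling of KZ|KZ|KZ|KZ gives the answer.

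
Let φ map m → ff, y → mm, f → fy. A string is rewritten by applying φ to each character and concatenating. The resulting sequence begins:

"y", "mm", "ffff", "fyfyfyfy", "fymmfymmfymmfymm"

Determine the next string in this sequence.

Applying the rule to each of the 16 symbols of fymmfymmfymmfymm gives the pieces fy mm ff ff fy mm ff ff fy mm ff ff fy mm ff ff, which concatenate to the answer.

fymmfffffymmfffffymmfffffymmffff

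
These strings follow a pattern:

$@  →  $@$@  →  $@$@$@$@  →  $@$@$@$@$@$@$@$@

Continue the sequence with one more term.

Each string is two copies of the previous one concatenated.
One more doubling of $@$@$@$@$@$@$@$@ gives the answer.

$@$@$@$@$@$@$@$@$@$@$@$@$@$@$@$@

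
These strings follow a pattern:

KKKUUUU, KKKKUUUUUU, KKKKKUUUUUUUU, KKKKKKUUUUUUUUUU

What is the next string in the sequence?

Reading off run lengths: K runs 3, 4, 5, 6; U runs 4, 6, 8, 10 — each is linear in n, where the shown terms are n = 2, 3, 4, 5.
Setting n = 6 gives 7, 12 characters in each block.

KKKKKKKUUUUUUUUUUUU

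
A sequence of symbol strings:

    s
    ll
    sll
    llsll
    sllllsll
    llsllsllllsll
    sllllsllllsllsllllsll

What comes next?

llsllsllllsllsllllsllllsllsllllsll

Each term (from the third on) is the two preceding terms concatenated in order: term 3 = s·ll = sll.
The next term joins llsllsllllsll and sllllsllllsllsllllsll.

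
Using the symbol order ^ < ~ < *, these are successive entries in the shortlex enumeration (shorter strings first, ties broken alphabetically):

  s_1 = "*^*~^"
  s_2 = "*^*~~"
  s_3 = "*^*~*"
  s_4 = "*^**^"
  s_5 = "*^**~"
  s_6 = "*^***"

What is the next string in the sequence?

*~^^^

The successor of *^*** increments the rightmost position that isn't already * and resets every position after it to ^.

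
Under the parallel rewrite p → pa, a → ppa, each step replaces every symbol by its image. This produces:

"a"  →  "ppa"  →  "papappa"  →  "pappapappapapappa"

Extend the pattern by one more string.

Replace each of the 17 characters of pappapappapapappa in place — pa ppa pa pa ppa pa ppa pa pa ppa pa ppa pa ppa pa pa ppa — and concatenate.

pappapapappapappapapappapappapappapapappa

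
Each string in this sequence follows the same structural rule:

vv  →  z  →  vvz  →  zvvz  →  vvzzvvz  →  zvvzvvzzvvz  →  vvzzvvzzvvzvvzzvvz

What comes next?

zvvzvvzzvvzvvzzvvzzvvzvvzzvvz

Each term (from the third on) is the two preceding terms concatenated in order: term 3 = vv·z = vvz.
The next term joins zvvzvvzzvvz and vvzzvvzzvvzvvzzvvz.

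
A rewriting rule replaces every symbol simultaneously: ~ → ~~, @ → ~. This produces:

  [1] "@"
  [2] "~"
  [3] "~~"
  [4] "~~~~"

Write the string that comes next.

~~~~~~~~

Expanding ~~~~: ~→~~, ~→~~, ~→~~, ~→~~. Concatenated: ~~ ~~ ~~ ~~.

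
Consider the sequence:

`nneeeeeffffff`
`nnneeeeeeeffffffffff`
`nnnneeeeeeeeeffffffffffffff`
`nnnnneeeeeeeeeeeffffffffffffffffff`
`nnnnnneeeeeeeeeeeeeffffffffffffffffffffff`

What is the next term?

Each string has the form n^{n} e^{2n+1} f^{4n-2}, where the shown terms are n = 2, 3, 4, 5, 6.
For the next term, n = 7, so the run lengths are 7, 15, 26.

nnnnnnneeeeeeeeeeeeeeeffffffffffffffffffffffffff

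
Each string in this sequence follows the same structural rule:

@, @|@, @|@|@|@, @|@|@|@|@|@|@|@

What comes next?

Every step duplicates the string with '|' between the halves.
Doubling @|@|@|@|@|@|@|@ with '|' between the halves:

@|@|@|@|@|@|@|@|@|@|@|@|@|@|@|@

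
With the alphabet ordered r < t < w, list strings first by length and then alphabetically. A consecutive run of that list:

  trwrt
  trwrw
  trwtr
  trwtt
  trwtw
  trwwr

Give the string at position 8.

Continuing the enumeration 2 steps past trwwr: trwwr → trwwt → (answer).

trwww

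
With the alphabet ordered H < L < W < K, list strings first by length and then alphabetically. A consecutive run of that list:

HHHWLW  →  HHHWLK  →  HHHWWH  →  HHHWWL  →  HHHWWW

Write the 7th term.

HHHWKH

Continuing the enumeration 2 steps past HHHWWW: HHHWWW → HHHWWK → (answer).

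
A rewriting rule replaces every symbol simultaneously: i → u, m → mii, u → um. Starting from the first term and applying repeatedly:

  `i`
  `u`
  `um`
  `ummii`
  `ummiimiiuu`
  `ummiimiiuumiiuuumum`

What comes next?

ummiimiiuumiiuuumummiiuuumumummiiummii

φ(ummiimiiuumiiuuumum) expands symbol-by-symbol to um mii mii u u mii u u um um mii u u um um um mii um mii; joining the 19 pieces gives the next term.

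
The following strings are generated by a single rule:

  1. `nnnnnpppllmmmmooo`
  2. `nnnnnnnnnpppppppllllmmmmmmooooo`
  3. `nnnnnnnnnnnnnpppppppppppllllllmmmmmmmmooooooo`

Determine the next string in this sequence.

nnnnnnnnnnnnnnnnnpppppppppppppppllllllllmmmmmmmmmmooooooooo

Reading off run lengths: n runs 5, 9, 13; p runs 3, 7, 11; l runs 2, 4, 6; m runs 4, 6, 8; o runs 3, 5, 7 — each is linear in n (n = 1, 2, …).
Setting n = 4 gives 17, 15, 8, 10, 9 characters in each block.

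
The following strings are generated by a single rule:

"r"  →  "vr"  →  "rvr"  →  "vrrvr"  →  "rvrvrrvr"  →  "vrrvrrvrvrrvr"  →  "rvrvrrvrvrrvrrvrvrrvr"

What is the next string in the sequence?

This is a Fibonacci-style word recurrence s(k) = s(k−2)·s(k−1): e.g. r·vr = rvr.
The next term joins vrrvrrvrvrrvr and rvrvrrvrvrrvrrvrvrrvr.

vrrvrrvrvrrvrrvrvrrvrvrrvrrvrvrrvr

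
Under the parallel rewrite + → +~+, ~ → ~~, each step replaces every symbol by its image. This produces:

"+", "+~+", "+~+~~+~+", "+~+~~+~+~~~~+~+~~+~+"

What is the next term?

Applying the rule to each of the 20 symbols of +~+~~+~+~~~~+~+~~+~+ gives the pieces +~+ ~~ +~+ ~~ ~~ +~+ ~~ +~+ ~~ ~~ ~~ ~~ +~+ ~~ +~+ ~~ ~~ +~+ ~~ +~+, which concatenate to the answer.

+~+~~+~+~~~~+~+~~+~+~~~~~~~~+~+~~+~+~~~~+~+~~+~+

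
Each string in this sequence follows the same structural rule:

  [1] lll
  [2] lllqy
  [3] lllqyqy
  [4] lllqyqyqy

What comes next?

The strings grow by a fixed suffix qy each time.
Applying this once more to lllqyqyqy:

lllqyqyqyqy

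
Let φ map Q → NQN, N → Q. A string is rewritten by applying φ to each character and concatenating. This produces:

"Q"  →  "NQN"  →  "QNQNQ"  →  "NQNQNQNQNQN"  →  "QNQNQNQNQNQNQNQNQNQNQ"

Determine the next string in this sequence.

NQNQNQNQNQNQNQNQNQNQNQNQNQNQNQNQNQNQNQNQNQN

Applying the rule to each of the 21 symbols of QNQNQNQNQNQNQNQNQNQNQ gives the pieces NQN Q NQN Q NQN Q NQN Q NQN Q NQN Q NQN Q NQN Q NQN Q NQN Q NQN, which concatenate to the answer.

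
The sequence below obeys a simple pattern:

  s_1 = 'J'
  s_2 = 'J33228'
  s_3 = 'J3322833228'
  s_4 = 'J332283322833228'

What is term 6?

Each term is the previous one with 33228 appended.
From J332283322833228, 2 further steps: J332283322833228 → J33228332283322833228 → (answer).

J3322833228332283322833228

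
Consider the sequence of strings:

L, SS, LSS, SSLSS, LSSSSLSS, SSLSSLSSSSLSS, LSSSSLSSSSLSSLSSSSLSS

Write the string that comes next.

From term 3 onward, concatenate the second-to-last term with the last: L·SS = LSS, SS·LSS = SSLSS, …
So term 8 is SSLSSLSSSSLSS·LSSSSLSSSSLSSLSSSSLSS.

SSLSSLSSSSLSSLSSSSLSSSSLSSLSSSSLSS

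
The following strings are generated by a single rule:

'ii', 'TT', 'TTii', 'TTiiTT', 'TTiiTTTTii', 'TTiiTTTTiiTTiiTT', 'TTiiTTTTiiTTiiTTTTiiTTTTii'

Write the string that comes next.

TTiiTTTTiiTTiiTTTTiiTTTTiiTTiiTTTTiiTTiiTT

Each term (from the third on) is the previous term followed by the one before it: term 3 = TT·ii = TTii.
So term 8 is TTiiTTTTiiTTiiTTTTiiTTTTii·TTiiTTTTiiTTiiTT.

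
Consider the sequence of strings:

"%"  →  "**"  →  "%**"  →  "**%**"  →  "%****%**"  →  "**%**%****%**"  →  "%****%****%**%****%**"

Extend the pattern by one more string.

This is a Fibonacci-style word recurrence s(k) = s(k−2)·s(k−1): e.g. %·** = %**.
So term 8 is **%**%****%**·%****%****%**%****%**.

**%**%****%**%****%****%**%****%**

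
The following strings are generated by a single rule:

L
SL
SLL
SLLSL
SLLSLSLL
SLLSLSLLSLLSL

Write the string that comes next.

Each term (from the third on) is the previous term followed by the one before it: term 3 = SL·L = SLL.
The next term joins SLLSLSLLSLLSL and SLLSLSLL.

SLLSLSLLSLLSLSLLSLSLL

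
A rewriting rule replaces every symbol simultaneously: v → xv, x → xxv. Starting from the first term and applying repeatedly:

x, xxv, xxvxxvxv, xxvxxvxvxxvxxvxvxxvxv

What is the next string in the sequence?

φ(xxvxxvxvxxvxxvxvxxvxv) expands symbol-by-symbol to xxv xxv xv xxv xxv xv xxv xv xxv xxv xv xxv xxv xv xxv xv xxv xxv xv xxv xv; joining the 21 pieces gives the next term.

xxvxxvxvxxvxxvxvxxvxvxxvxxvxvxxvxxvxvxxvxvxxvxxvxvxxvxv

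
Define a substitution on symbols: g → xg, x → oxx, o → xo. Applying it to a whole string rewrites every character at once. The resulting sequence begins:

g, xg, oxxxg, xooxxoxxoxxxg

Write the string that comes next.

oxxxoxooxxoxxxooxxoxxxooxxoxxoxxxg

Applying the rule to each of the 13 symbols of xooxxoxxoxxxg gives the pieces oxx xo xo oxx oxx xo oxx oxx xo oxx oxx oxx xg, which concatenate to the answer.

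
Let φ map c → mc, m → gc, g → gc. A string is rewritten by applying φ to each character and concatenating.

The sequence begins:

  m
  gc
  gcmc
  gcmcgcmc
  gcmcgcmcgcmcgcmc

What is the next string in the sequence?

gcmcgcmcgcmcgcmcgcmcgcmcgcmcgcmc

Replace each of the 16 characters of gcmcgcmcgcmcgcmc in place — gc mc gc mc gc mc gc mc gc mc gc mc gc mc gc mc — and concatenate.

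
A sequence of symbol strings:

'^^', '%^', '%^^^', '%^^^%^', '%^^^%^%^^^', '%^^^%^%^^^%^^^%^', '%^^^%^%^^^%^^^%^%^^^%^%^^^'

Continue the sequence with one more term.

%^^^%^%^^^%^^^%^%^^^%^%^^^%^^^%^%^^^%^^^%^

Each term (from the third on) is the previous term followed by the one before it: term 3 = %^·^^ = %^^^.
So term 8 is %^^^%^%^^^%^^^%^%^^^%^%^^^·%^^^%^%^^^%^^^%^.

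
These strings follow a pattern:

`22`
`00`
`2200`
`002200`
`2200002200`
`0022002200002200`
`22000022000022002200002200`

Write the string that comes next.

From term 3 onward, concatenate the second-to-last term with the last: 22·00 = 2200, 00·2200 = 002200, …
The next term joins 0022002200002200 and 22000022000022002200002200.

002200220000220022000022000022002200002200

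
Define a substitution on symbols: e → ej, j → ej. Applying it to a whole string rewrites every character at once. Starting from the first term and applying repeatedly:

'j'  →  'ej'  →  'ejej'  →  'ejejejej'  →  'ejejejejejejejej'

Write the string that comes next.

ejejejejejejejejejejejejejejejej

Applying the rule to each of the 16 symbols of ejejejejejejejej gives the pieces ej ej ej ej ej ej ej ej ej ej ej ej ej ej ej ej, which concatenate to the answer.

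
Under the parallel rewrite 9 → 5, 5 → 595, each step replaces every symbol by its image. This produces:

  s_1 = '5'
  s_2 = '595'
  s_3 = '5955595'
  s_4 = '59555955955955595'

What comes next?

59555955955955595595559559555955955955595

Applying the rule to each of the 17 symbols of 59555955955955595 gives the pieces 595 5 595 595 595 5 595 595 5 595 595 5 595 595 595 5 595, which concatenate to the answer.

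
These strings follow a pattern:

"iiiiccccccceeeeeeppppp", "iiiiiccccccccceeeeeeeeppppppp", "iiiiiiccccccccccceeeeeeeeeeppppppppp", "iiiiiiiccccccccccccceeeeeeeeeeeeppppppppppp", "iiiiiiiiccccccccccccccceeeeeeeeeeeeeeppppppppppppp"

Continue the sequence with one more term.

iiiiiiiiiccccccccccccccccceeeeeeeeeeeeeeeeppppppppppppppp

The n-th term is n+1 i's then 2n+1 c's then 2n e's then 2n-1 p's, where the shown terms are n = 3, 4, 5, 6, 7.
Setting n = 8 gives 9, 17, 16, 15 characters in each block.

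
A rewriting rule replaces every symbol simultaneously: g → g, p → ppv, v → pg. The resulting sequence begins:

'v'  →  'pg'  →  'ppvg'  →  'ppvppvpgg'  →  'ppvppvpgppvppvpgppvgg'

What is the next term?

Rewriting the 21 symbols of ppvppvpgppvppvpgppvgg one by one yields ppv ppv pg ppv ppv pg ppv g ppv ppv pg ppv ppv pg ppv g ppv ppv pg g g; concatenated:

ppvppvpgppvppvpgppvgppvppvpgppvppvpgppvgppvppvpggg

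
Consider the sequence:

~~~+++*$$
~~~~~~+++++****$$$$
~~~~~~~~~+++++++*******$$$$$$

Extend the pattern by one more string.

~~~~~~~~~~~~+++++++++**********$$$$$$$$

Reading off run lengths: ~ runs 3, 6, 9; + runs 3, 5, 7; * runs 1, 4, 7; $ runs 2, 4, 6 — each is linear in n (n = 1, 2, …).
At n = 4 the blocks have lengths 12, 9, 10, 8.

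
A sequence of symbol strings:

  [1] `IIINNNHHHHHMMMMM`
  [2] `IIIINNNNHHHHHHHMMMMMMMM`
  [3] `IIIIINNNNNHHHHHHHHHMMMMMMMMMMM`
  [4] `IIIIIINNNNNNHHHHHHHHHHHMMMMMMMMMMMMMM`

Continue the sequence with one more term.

The n-th term is n+2 I's then n+2 N's then 2n+3 H's then 3n+2 M's (n = 1, 2, …).
At n = 5 the blocks have lengths 7, 7, 13, 17.

IIIIIIINNNNNNNHHHHHHHHHHHHHMMMMMMMMMMMMMMMMM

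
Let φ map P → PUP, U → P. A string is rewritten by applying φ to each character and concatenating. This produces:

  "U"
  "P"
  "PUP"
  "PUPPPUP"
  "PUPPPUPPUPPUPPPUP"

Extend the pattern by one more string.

PUPPPUPPUPPUPPPUPPUPPPUPPUPPPUPPUPPUPPPUP

φ(PUPPPUPPUPPUPPPUP) expands symbol-by-symbol to PUP P PUP PUP PUP P PUP PUP P PUP PUP P PUP PUP PUP P PUP; joining the 17 pieces gives the next term.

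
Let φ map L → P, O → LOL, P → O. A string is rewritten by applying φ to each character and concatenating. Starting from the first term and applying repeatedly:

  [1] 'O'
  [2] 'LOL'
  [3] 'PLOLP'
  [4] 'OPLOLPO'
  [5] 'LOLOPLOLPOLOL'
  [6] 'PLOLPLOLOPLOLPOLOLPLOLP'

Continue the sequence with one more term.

Rewriting the 23 symbols of PLOLPLOLOPLOLPOLOLPLOLP one by one yields O P LOL P O P LOL P LOL O P LOL P O LOL P LOL P O P LOL P O; concatenated:

OPLOLPOPLOLPLOLOPLOLPOLOLPLOLPOPLOLPO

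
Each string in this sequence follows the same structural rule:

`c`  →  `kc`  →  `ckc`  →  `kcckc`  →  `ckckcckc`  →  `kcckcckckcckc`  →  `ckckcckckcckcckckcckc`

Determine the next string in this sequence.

kcckcckckcckcckckcckckcckcckckcckc

From term 3 onward, concatenate the second-to-last term with the last: c·kc = ckc, kc·ckc = kcckc, …
The next term joins kcckcckckcckc and ckckcckckcckcckckcckc.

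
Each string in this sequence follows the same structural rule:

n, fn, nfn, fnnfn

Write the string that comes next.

Each term (from the third on) is the two preceding terms concatenated in order: term 3 = n·fn = nfn.
Continuing: nfn · fnnfn gives term 5.

nfnfnnfn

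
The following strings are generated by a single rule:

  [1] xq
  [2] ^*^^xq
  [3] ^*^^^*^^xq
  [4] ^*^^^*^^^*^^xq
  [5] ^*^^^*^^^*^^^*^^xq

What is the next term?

Each term is the previous one with ^*^^ prepended.
Applying this once more to ^*^^^*^^^*^^^*^^xq:

^*^^^*^^^*^^^*^^^*^^xq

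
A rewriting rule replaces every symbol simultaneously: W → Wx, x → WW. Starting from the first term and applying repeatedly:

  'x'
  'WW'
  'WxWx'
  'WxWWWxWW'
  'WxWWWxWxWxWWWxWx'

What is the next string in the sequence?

Replace each of the 16 characters of WxWWWxWxWxWWWxWx in place — Wx WW Wx Wx Wx WW Wx WW Wx WW Wx Wx Wx WW Wx WW — and concatenate.

WxWWWxWxWxWWWxWWWxWWWxWxWxWWWxWW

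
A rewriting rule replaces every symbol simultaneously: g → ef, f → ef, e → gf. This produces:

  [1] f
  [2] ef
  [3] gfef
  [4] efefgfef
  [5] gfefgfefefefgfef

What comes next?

φ(gfefgfefefefgfef) expands symbol-by-symbol to ef ef gf ef ef ef gf ef gf ef gf ef ef ef gf ef; joining the 16 pieces gives the next term.

efefgfefefefgfefgfefgfefefefgfef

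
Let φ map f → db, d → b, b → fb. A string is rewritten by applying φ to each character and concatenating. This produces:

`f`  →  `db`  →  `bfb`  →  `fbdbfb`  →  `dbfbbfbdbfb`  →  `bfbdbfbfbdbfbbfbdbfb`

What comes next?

Replace each of the 20 characters of bfbdbfbfbdbfbbfbdbfb in place — fb db fb b fb db fb db fb b fb db fb fb db fb b fb db fb — and concatenate.

fbdbfbbfbdbfbdbfbbfbdbfbfbdbfbbfbdbfb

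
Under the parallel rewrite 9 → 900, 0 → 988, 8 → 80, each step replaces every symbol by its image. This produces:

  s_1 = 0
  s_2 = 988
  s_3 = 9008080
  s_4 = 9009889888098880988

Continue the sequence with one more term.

90098898890080809008080809889008080809889008080

Applying the rule to each of the 19 symbols of 9009889888098880988 gives the pieces 900 988 988 900 80 80 900 80 80 80 988 900 80 80 80 988 900 80 80, which concatenate to the answer.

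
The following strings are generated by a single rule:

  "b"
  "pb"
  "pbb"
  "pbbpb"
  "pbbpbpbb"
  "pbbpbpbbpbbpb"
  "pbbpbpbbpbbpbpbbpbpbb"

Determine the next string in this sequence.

Each term (from the third on) is the previous term followed by the one before it: term 3 = pb·b = pbb.
The next term joins pbbpbpbbpbbpbpbbpbpbb and pbbpbpbbpbbpb.

pbbpbpbbpbbpbpbbpbpbbpbbpbpbbpbbpb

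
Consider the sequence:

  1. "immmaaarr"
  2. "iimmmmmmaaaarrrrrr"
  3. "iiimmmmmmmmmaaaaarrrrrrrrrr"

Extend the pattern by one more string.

The n-th term is n i's then 3n m's then n+2 a's then 4n-2 r's (n = 1, 2, …).
Setting n = 4 gives 4, 12, 6, 14 characters in each block.

iiiimmmmmmmmmmmmaaaaaarrrrrrrrrrrrrr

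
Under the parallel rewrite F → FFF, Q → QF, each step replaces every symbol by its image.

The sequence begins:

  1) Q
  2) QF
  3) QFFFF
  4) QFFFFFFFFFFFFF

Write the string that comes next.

Rewriting the 14 symbols of QFFFFFFFFFFFFF one by one yields QF FFF FFF FFF FFF FFF FFF FFF FFF FFF FFF FFF FFF FFF; concatenated:

QFFFFFFFFFFFFFFFFFFFFFFFFFFFFFFFFFFFFFFFF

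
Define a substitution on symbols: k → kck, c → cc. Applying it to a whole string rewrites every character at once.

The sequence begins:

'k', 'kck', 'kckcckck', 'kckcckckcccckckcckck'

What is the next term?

Applying the rule to each of the 20 symbols of kckcckckcccckckcckck gives the pieces kck cc kck cc cc kck cc kck cc cc cc cc kck cc kck cc cc kck cc kck, which concatenate to the answer.

kckcckckcccckckcckckcccccccckckcckckcccckckcckck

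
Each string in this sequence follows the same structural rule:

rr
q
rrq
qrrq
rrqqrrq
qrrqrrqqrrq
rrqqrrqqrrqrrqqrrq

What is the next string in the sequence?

qrrqrrqqrrqrrqqrrqqrrqrrqqrrq

This is a Fibonacci-style word recurrence s(k) = s(k−2)·s(k−1): e.g. rr·q = rrq.
The next term joins qrrqrrqqrrq and rrqqrrqqrrqrrqqrrq.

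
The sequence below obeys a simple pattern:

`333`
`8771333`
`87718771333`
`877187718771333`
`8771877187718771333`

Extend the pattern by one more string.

The strings grow by a fixed prefix 8771 each time.
One more step from 8771877187718771333 gives the answer.

87718771877187718771333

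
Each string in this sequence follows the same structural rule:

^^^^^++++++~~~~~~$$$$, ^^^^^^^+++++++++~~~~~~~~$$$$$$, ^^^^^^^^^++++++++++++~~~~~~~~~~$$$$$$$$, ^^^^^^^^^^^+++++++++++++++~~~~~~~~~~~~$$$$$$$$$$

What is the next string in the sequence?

Each string has the form ^^{2n+1} +^{3n} ~^{2n+2} $^{2n}, where the shown terms are n = 2, 3, 4, 5.
At n = 6 the blocks have lengths 13, 18, 14, 12.

^^^^^^^^^^^^^++++++++++++++++++~~~~~~~~~~~~~~$$$$$$$$$$$$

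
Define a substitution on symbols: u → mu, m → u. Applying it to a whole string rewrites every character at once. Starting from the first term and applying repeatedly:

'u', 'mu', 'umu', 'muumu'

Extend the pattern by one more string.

umumuumu

Expanding muumu: m→u, u→mu, u→mu, m→u, u→mu. Concatenated: u mu mu u mu.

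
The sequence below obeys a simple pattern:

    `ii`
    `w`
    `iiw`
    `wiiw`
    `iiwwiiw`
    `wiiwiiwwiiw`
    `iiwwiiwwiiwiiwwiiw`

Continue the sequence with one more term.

From term 3 onward, concatenate the second-to-last term with the last: ii·w = iiw, w·iiw = wiiw, …
So term 8 is wiiwiiwwiiw·iiwwiiwwiiwiiwwiiw.

wiiwiiwwiiwiiwwiiwwiiwiiwwiiw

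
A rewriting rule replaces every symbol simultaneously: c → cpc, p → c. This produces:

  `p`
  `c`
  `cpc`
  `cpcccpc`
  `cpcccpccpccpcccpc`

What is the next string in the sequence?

Rewriting the 17 symbols of cpcccpccpccpcccpc one by one yields cpc c cpc cpc cpc c cpc cpc c cpc cpc c cpc cpc cpc c cpc; concatenated:

cpcccpccpccpcccpccpcccpccpcccpccpccpcccpc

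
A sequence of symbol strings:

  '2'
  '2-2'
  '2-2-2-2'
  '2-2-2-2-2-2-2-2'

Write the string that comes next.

Each string is two copies of the previous one joined by '-'.
Doubling 2-2-2-2-2-2-2-2 with '-' between the halves:

2-2-2-2-2-2-2-2-2-2-2-2-2-2-2-2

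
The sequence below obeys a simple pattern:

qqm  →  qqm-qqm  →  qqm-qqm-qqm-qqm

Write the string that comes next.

qqm-qqm-qqm-qqm-qqm-qqm-qqm-qqm

Every step duplicates the string with '-' between the halves.
So the next term is two copies of qqm-qqm-qqm-qqm with '-' between the halves.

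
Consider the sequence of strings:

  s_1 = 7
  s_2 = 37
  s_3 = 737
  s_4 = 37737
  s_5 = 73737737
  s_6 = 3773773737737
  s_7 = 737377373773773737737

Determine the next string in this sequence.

3773773737737737377373773773737737

This is a Fibonacci-style word recurrence s(k) = s(k−2)·s(k−1): e.g. 7·37 = 737.
The next term joins 3773773737737 and 737377373773773737737.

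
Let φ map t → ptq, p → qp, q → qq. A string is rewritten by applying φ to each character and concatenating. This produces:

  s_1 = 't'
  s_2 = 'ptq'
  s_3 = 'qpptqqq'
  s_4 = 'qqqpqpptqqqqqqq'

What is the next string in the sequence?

qqqqqqqpqqqpqpptqqqqqqqqqqqqqqq

Replace each of the 15 characters of qqqpqpptqqqqqqq in place — qq qq qq qp qq qp qp ptq qq qq qq qq qq qq qq — and concatenate.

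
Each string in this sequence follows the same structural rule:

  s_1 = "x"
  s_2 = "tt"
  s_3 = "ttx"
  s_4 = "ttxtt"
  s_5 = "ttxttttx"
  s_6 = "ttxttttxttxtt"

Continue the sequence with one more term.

Each term (from the third on) is the previous term followed by the one before it: term 3 = tt·x = ttx.
Continuing: ttxttttxttxtt · ttxttttx gives term 7.

ttxttttxttxttttxttttx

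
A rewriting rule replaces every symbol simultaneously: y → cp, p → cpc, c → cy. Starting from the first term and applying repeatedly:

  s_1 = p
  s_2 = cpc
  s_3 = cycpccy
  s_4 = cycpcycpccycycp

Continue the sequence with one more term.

φ(cycpcycpccycycp) expands symbol-by-symbol to cy cp cy cpc cy cp cy cpc cy cy cp cy cp cy cpc; joining the 15 pieces gives the next term.

cycpcycpccycpcycpccycycpcycpcycpc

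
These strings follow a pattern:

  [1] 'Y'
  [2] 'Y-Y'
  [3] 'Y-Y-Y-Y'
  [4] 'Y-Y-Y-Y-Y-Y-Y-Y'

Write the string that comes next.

Every step duplicates the string with '-' between the halves.
So the next term is two copies of Y-Y-Y-Y-Y-Y-Y-Y with '-' between the halves.

Y-Y-Y-Y-Y-Y-Y-Y-Y-Y-Y-Y-Y-Y-Y-Y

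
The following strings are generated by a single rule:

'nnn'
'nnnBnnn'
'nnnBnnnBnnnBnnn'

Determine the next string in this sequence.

Every step duplicates the string with 'B' between the halves.
So the next term is two copies of nnnBnnnBnnnBnnn with 'B' between the halves.

nnnBnnnBnnnBnnnBnnnBnnnBnnnBnnn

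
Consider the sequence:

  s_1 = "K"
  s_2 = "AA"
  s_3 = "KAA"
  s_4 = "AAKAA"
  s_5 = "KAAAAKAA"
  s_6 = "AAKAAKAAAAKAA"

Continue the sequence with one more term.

KAAAAKAAAAKAAKAAAAKAA

From term 3 onward, concatenate the second-to-last term with the last: K·AA = KAA, AA·KAA = AAKAA, …
The next term joins KAAAAKAA and AAKAAKAAAAKAA.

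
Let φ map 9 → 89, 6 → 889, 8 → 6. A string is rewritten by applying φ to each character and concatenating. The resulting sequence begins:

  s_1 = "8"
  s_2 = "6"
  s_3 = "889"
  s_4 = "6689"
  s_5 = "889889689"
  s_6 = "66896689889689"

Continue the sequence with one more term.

8898896898898896896689889689

φ(66896689889689) expands symbol-by-symbol to 889 889 6 89 889 889 6 89 6 6 89 889 6 89; joining the 14 pieces gives the next term.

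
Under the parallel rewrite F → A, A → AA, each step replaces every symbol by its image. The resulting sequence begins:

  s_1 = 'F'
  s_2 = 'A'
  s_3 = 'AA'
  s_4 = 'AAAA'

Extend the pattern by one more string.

Apply φ to AAAA symbol by symbol: A→AA, A→AA, A→AA, A→AA; joined: AA AA AA AA.

AAAAAAAA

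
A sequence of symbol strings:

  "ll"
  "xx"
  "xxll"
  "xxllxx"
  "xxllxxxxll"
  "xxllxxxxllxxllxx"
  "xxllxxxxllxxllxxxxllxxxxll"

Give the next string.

Each term (from the third on) is the previous term followed by the one before it: term 3 = xx·ll = xxll.
The next term joins xxllxxxxllxxllxxxxllxxxxll and xxllxxxxllxxllxx.

xxllxxxxllxxllxxxxllxxxxllxxllxxxxllxxllxx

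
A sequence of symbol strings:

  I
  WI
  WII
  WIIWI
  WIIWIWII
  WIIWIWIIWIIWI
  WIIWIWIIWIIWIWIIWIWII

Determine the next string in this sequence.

Each term (from the third on) is the previous term followed by the one before it: term 3 = WI·I = WII.
The next term joins WIIWIWIIWIIWIWIIWIWII and WIIWIWIIWIIWI.

WIIWIWIIWIIWIWIIWIWIIWIIWIWIIWIIWI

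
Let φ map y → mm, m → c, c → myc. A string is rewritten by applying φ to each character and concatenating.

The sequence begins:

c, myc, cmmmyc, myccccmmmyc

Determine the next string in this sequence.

Rewriting each symbol of myccccmmmyc: m→c, y→mm, c→myc, c→myc, c→myc, c→myc, m→c, m→c, m→c, y→mm, c→myc, which concatenates to c mm myc myc myc myc c c c mm myc.

cmmmycmycmycmyccccmmmyc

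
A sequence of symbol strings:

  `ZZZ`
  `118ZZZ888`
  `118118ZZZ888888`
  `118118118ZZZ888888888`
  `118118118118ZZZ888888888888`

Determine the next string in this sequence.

s(k+1) = 118·s(k)·888, so each term gains 118 as a prefix and 888 as a suffix.
So the next term is 118·118118118118ZZZ888888888888·888.

118118118118118ZZZ888888888888888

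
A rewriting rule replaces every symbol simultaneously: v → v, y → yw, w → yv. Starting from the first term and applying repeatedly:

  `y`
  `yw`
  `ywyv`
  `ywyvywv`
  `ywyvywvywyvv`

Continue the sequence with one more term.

Rewriting each symbol of ywyvywvywyvv: y→yw, w→yv, y→yw, v→v, y→yw, w→yv, v→v, y→yw, w→yv, y→yw, v→v, v→v, which concatenates to yw yv yw v yw yv v yw yv yw v v.

ywyvywvywyvvywyvywvv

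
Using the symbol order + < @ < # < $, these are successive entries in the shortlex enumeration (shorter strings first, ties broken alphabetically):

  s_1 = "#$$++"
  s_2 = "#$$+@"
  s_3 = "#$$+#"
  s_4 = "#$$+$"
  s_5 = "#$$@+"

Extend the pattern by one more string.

#$$@@

The successor of #$$@+ increments the rightmost position that isn't already $ and resets every position after it to +.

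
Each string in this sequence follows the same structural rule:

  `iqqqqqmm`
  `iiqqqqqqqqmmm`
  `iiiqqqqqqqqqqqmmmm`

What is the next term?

Term n consists of n i's, followed by 3n+2 q's, followed by n+1 m's (n = 1, 2, …).
For the next term, n = 4, so the run lengths are 4, 14, 5.

iiiiqqqqqqqqqqqqqqmmmmm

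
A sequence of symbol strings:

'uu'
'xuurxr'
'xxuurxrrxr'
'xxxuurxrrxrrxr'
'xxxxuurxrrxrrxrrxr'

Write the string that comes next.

Every step adds x to the front and rxr to the end of the previous string.
One more step from xxxxuurxrrxrrxrrxr gives the answer.

xxxxxuurxrrxrrxrrxrrxr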